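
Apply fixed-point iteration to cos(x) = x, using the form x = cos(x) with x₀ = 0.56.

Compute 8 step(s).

Equation: cos(x) = x
Fixed-point form: x = cos(x)
x₀ = 0.56

x_1 = g(0.560000) = 0.847255
x_2 = g(0.847255) = 0.662043
x_3 = g(0.662043) = 0.788738
x_4 = g(0.788738) = 0.704741
x_5 = g(0.704741) = 0.761779
x_6 = g(0.761779) = 0.723609
x_7 = g(0.723609) = 0.749421
x_8 = g(0.749421) = 0.732083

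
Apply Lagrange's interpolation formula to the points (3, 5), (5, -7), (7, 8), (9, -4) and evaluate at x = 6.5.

Lagrange interpolation formula:
P(x) = Σ yᵢ × Lᵢ(x)
where Lᵢ(x) = Π_{j≠i} (x - xⱼ)/(xᵢ - xⱼ)

L_0(6.5) = (6.5 - 5)/(3 - 5) × (6.5 - 7)/(3 - 7) × (6.5 - 9)/(3 - 9) = -0.039062
L_1(6.5) = (6.5 - 3)/(5 - 3) × (6.5 - 7)/(5 - 7) × (6.5 - 9)/(5 - 9) = 0.273438
L_2(6.5) = (6.5 - 3)/(7 - 3) × (6.5 - 5)/(7 - 5) × (6.5 - 9)/(7 - 9) = 0.820312
L_3(6.5) = (6.5 - 3)/(9 - 3) × (6.5 - 5)/(9 - 5) × (6.5 - 7)/(9 - 7) = -0.054688

P(6.5) = 5×L_0(6.5) + (-7)×L_1(6.5) + 8×L_2(6.5) + (-4)×L_3(6.5)
P(6.5) = 4.671875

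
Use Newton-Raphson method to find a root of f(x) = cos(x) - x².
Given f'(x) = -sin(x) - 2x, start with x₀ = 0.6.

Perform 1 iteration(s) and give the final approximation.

f(x) = cos(x) - x²
f'(x) = -sin(x) - 2x
x₀ = 0.6

Newton-Raphson formula: x_{n+1} = x_n - f(x_n)/f'(x_n)

Iteration 1:
  f(0.600000) = 0.465336
  f'(0.600000) = -1.764642
  x_1 = 0.600000 - 0.465336/(-1.764642) = 0.863700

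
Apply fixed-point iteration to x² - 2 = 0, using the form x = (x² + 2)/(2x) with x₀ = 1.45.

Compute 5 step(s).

Equation: x² - 2 = 0
Fixed-point form: x = (x² + 2)/(2x)
x₀ = 1.45

x_1 = g(1.450000) = 1.414655
x_2 = g(1.414655) = 1.414214
x_3 = g(1.414214) = 1.414214
x_4 = g(1.414214) = 1.414214
x_5 = g(1.414214) = 1.414214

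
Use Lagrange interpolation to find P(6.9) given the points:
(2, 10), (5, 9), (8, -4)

Lagrange interpolation formula:
P(x) = Σ yᵢ × Lᵢ(x)
where Lᵢ(x) = Π_{j≠i} (x - xⱼ)/(xᵢ - xⱼ)

L_0(6.9) = (6.9 - 5)/(2 - 5) × (6.9 - 8)/(2 - 8) = -0.116111
L_1(6.9) = (6.9 - 2)/(5 - 2) × (6.9 - 8)/(5 - 8) = 0.598889
L_2(6.9) = (6.9 - 2)/(8 - 2) × (6.9 - 5)/(8 - 5) = 0.517222

P(6.9) = 10×L_0(6.9) + 9×L_1(6.9) + (-4)×L_2(6.9)
P(6.9) = 2.160000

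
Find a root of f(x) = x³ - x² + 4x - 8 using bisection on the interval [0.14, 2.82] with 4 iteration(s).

f(x) = x³ - x² + 4x - 8
Initial interval: [0.14, 2.82]

Iteration 1:
  c_1 = (0.140000 + 2.820000)/2 = 1.480000
  f(c_1) = f(1.480000) = -1.028608
  f(a) × f(c) ≥ 0, new interval: [1.480000, 2.820000]
Iteration 2:
  c_2 = (1.480000 + 2.820000)/2 = 2.150000
  f(c_2) = f(2.150000) = 5.915875
  f(a) × f(c) < 0, new interval: [1.480000, 2.150000]
Iteration 3:
  c_3 = (1.480000 + 2.150000)/2 = 1.815000
  f(c_3) = f(1.815000) = 1.944793
  f(a) × f(c) < 0, new interval: [1.480000, 1.815000]
Iteration 4:
  c_4 = (1.480000 + 1.815000)/2 = 1.647500
  f(c_4) = f(1.647500) = 0.347481
  f(a) × f(c) < 0, new interval: [1.480000, 1.647500]

After 4 iteration(s), the approximation is c_4 = 1.647500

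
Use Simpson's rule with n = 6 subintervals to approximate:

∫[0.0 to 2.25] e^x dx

f(x) = e^x
a = 0.0, b = 2.25, n = 6
h = (b - a)/n = 0.375000

Simpson's rule: (h/3)[f(x₀) + 4f(x₁) + 2f(x₂) + ... + f(xₙ)]

x_0 = 0.0000, f(x_0) = 1.000000, coefficient = 1
x_1 = 0.3750, f(x_1) = 1.454991, coefficient = 4
x_2 = 0.7500, f(x_2) = 2.117000, coefficient = 2
x_3 = 1.1250, f(x_3) = 3.080217, coefficient = 4
x_4 = 1.5000, f(x_4) = 4.481689, coefficient = 2
x_5 = 1.8750, f(x_5) = 6.520819, coefficient = 4
x_6 = 2.2500, f(x_6) = 9.487736, coefficient = 1

I ≈ (0.375000/3) × 67.909224 = 8.488653
Exact value: 8.487736
Error: 0.000917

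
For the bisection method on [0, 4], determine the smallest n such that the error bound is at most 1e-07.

We need (b-a)/2^n ≤ 1e-07
(4 - 0)/2^n ≤ 1e-07
4/2^n ≤ 1e-07
2^n ≥ 40000000
n ≥ log₂(40000000) = 25.25
n ≥ 26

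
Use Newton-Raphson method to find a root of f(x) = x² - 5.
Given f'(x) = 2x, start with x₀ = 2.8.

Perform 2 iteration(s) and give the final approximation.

f(x) = x² - 5
f'(x) = 2x
x₀ = 2.8

Newton-Raphson formula: x_{n+1} = x_n - f(x_n)/f'(x_n)

Iteration 1:
  f(2.800000) = 2.840000
  f'(2.800000) = 5.600000
  x_1 = 2.800000 - 2.840000/5.600000 = 2.292857
Iteration 2:
  f(2.292857) = 0.257194
  f'(2.292857) = 4.585714
  x_2 = 2.292857 - 0.257194/4.585714 = 2.236771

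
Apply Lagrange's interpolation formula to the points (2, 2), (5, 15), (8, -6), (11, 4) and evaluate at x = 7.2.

Lagrange interpolation formula:
P(x) = Σ yᵢ × Lᵢ(x)
where Lᵢ(x) = Π_{j≠i} (x - xⱼ)/(xᵢ - xⱼ)

L_0(7.2) = (7.2 - 5)/(2 - 5) × (7.2 - 8)/(2 - 8) × (7.2 - 11)/(2 - 11) = -0.041284
L_1(7.2) = (7.2 - 2)/(5 - 2) × (7.2 - 8)/(5 - 8) × (7.2 - 11)/(5 - 11) = 0.292741
L_2(7.2) = (7.2 - 2)/(8 - 2) × (7.2 - 5)/(8 - 5) × (7.2 - 11)/(8 - 11) = 0.805037
L_3(7.2) = (7.2 - 2)/(11 - 2) × (7.2 - 5)/(11 - 5) × (7.2 - 8)/(11 - 8) = -0.056494

P(7.2) = 2×L_0(7.2) + 15×L_1(7.2) + (-6)×L_2(7.2) + 4×L_3(7.2)
P(7.2) = -0.747654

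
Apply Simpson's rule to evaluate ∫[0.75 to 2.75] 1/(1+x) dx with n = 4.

f(x) = 1/(1+x)
a = 0.75, b = 2.75, n = 4
h = (b - a)/n = 0.500000

Simpson's rule: (h/3)[f(x₀) + 4f(x₁) + 2f(x₂) + ... + f(xₙ)]

x_0 = 0.7500, f(x_0) = 0.571429, coefficient = 1
x_1 = 1.2500, f(x_1) = 0.444444, coefficient = 4
x_2 = 1.7500, f(x_2) = 0.363636, coefficient = 2
x_3 = 2.2500, f(x_3) = 0.307692, coefficient = 4
x_4 = 2.7500, f(x_4) = 0.266667, coefficient = 1

I ≈ (0.500000/3) × 4.573915 = 0.762319
Exact value: 0.762140
Error: 0.000179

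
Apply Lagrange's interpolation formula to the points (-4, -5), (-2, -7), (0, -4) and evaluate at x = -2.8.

Lagrange interpolation formula:
P(x) = Σ yᵢ × Lᵢ(x)
where Lᵢ(x) = Π_{j≠i} (x - xⱼ)/(xᵢ - xⱼ)

L_0(-2.8) = (-2.8 - (-2))/(-4 - (-2)) × (-2.8 - 0)/(-4 - 0) = 0.280000
L_1(-2.8) = (-2.8 - (-4))/(-2 - (-4)) × (-2.8 - 0)/(-2 - 0) = 0.840000
L_2(-2.8) = (-2.8 - (-4))/(0 - (-4)) × (-2.8 - (-2))/(0 - (-2)) = -0.120000

P(-2.8) = (-5)×L_0(-2.8) + (-7)×L_1(-2.8) + (-4)×L_2(-2.8)
P(-2.8) = -6.800000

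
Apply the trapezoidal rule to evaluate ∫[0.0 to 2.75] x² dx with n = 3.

f(x) = x²
a = 0.0, b = 2.75, n = 3
h = (b - a)/n = 0.916667

Trapezoidal rule: (h/2)[f(x₀) + 2f(x₁) + 2f(x₂) + ... + f(xₙ)]

x_0 = 0.0000, f(x_0) = 0.000000, coefficient = 1
x_1 = 0.9167, f(x_1) = 0.840278, coefficient = 2
x_2 = 1.8333, f(x_2) = 3.361111, coefficient = 2
x_3 = 2.7500, f(x_3) = 7.562500, coefficient = 1

I ≈ (0.916667/2) × 15.965278 = 7.317419
Exact value: 6.932292
Error: 0.385127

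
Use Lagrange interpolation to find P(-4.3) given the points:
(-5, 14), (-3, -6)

Lagrange interpolation formula:
P(x) = Σ yᵢ × Lᵢ(x)
where Lᵢ(x) = Π_{j≠i} (x - xⱼ)/(xᵢ - xⱼ)

L_0(-4.3) = (-4.3 - (-3))/(-5 - (-3)) = 0.650000
L_1(-4.3) = (-4.3 - (-5))/(-3 - (-5)) = 0.350000

P(-4.3) = 14×L_0(-4.3) + (-6)×L_1(-4.3)
P(-4.3) = 7.000000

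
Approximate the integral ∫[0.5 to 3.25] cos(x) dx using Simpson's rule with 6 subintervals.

f(x) = cos(x)
a = 0.5, b = 3.25, n = 6
h = (b - a)/n = 0.458333

Simpson's rule: (h/3)[f(x₀) + 4f(x₁) + 2f(x₂) + ... + f(xₙ)]

x_0 = 0.5000, f(x_0) = 0.877583, coefficient = 1
x_1 = 0.9583, f(x_1) = 0.574885, coefficient = 4
x_2 = 1.4167, f(x_2) = 0.153520, coefficient = 2
x_3 = 1.8750, f(x_3) = -0.299534, coefficient = 4
x_4 = 2.3333, f(x_4) = -0.690758, coefficient = 2
x_5 = 2.7917, f(x_5) = -0.939398, coefficient = 4
x_6 = 3.2500, f(x_6) = -0.994130, coefficient = 1

I ≈ (0.458333/3) × -3.847211 = -0.587768
Exact value: -0.587621
Error: 0.000148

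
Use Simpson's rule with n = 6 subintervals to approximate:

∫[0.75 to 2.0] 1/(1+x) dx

f(x) = 1/(1+x)
a = 0.75, b = 2.0, n = 6
h = (b - a)/n = 0.208333

Simpson's rule: (h/3)[f(x₀) + 4f(x₁) + 2f(x₂) + ... + f(xₙ)]

x_0 = 0.7500, f(x_0) = 0.571429, coefficient = 1
x_1 = 0.9583, f(x_1) = 0.510638, coefficient = 4
x_2 = 1.1667, f(x_2) = 0.461538, coefficient = 2
x_3 = 1.3750, f(x_3) = 0.421053, coefficient = 4
x_4 = 1.5833, f(x_4) = 0.387097, coefficient = 2
x_5 = 1.7917, f(x_5) = 0.358209, coefficient = 4
x_6 = 2.0000, f(x_6) = 0.333333, coefficient = 1

I ≈ (0.208333/3) × 7.761632 = 0.539002
Exact value: 0.538997
Error: 0.000006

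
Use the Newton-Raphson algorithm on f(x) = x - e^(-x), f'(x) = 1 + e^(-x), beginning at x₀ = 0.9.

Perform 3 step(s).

f(x) = x - e^(-x)
f'(x) = 1 + e^(-x)
x₀ = 0.9

Newton-Raphson formula: x_{n+1} = x_n - f(x_n)/f'(x_n)

Iteration 1:
  f(0.900000) = 0.493430
  f'(0.900000) = 1.406570
  x_1 = 0.900000 - 0.493430/1.406570 = 0.549196
Iteration 2:
  f(0.549196) = -0.028218
  f'(0.549196) = 1.577414
  x_2 = 0.549196 - (-0.028218)/1.577414 = 0.567085
Iteration 3:
  f(0.567085) = -0.000092
  f'(0.567085) = 1.567177
  x_3 = 0.567085 - (-0.000092)/1.567177 = 0.567143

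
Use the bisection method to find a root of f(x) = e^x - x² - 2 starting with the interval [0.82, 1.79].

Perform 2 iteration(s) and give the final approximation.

f(x) = e^x - x² - 2
Initial interval: [0.82, 1.79]

Iteration 1:
  c_1 = (0.820000 + 1.790000)/2 = 1.305000
  f(c_1) = f(1.305000) = -0.015336
  f(a) × f(c) ≥ 0, new interval: [1.305000, 1.790000]
Iteration 2:
  c_2 = (1.305000 + 1.790000)/2 = 1.547500
  f(c_2) = f(1.547500) = 0.304950
  f(a) × f(c) < 0, new interval: [1.305000, 1.547500]

After 2 iteration(s), the approximation is c_2 = 1.547500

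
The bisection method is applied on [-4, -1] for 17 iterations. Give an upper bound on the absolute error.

Bisection error bound: |error| ≤ (b-a)/2^n
|error| ≤ (-1 - (-4))/2^17 = 3/2^17
|error| ≤ 0.0000228882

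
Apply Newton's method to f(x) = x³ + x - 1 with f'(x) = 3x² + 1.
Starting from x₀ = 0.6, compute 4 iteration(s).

f(x) = x³ + x - 1
f'(x) = 3x² + 1
x₀ = 0.6

Newton-Raphson formula: x_{n+1} = x_n - f(x_n)/f'(x_n)

Iteration 1:
  f(0.600000) = -0.184000
  f'(0.600000) = 2.080000
  x_1 = 0.600000 - (-0.184000)/2.080000 = 0.688462
Iteration 2:
  f(0.688462) = 0.014778
  f'(0.688462) = 2.421938
  x_2 = 0.688462 - 0.014778/2.421938 = 0.682360
Iteration 3:
  f(0.682360) = 0.000077
  f'(0.682360) = 2.396845
  x_3 = 0.682360 - 0.000077/2.396845 = 0.682328
Iteration 4:
  f(0.682328) = 0.000000
  f'(0.682328) = 2.396714
  x_4 = 0.682328 - 0.000000/2.396714 = 0.682328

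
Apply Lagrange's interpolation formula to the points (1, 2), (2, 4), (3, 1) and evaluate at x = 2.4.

Lagrange interpolation formula:
P(x) = Σ yᵢ × Lᵢ(x)
where Lᵢ(x) = Π_{j≠i} (x - xⱼ)/(xᵢ - xⱼ)

L_0(2.4) = (2.4 - 2)/(1 - 2) × (2.4 - 3)/(1 - 3) = -0.120000
L_1(2.4) = (2.4 - 1)/(2 - 1) × (2.4 - 3)/(2 - 3) = 0.840000
L_2(2.4) = (2.4 - 1)/(3 - 1) × (2.4 - 2)/(3 - 2) = 0.280000

P(2.4) = 2×L_0(2.4) + 4×L_1(2.4) + 1×L_2(2.4)
P(2.4) = 3.400000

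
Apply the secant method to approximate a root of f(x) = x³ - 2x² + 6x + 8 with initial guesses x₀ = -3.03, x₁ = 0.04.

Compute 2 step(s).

f(x) = x³ - 2x² + 6x + 8
x₀ = -3.03, x₁ = 0.04

Secant formula: x_{n+1} = x_n - f(x_n)(x_n - x_{n-1})/(f(x_n) - f(x_{n-1}))

Iteration 1:
  f(-3.030000) = -56.359927
  f(0.040000) = 8.236864
  x_2 = 0.040000 - 8.236864×(0.040000 - (-3.030000))/(8.236864 - (-56.359927))
       = -0.351462
Iteration 2:
  f(0.040000) = 8.236864
  f(-0.351462) = 5.600764
  x_3 = -0.351462 - 5.600764×(-0.351462 - 0.040000)/(5.600764 - 8.236864)
       = -1.183177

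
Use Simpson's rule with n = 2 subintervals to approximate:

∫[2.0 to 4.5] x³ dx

f(x) = x³
a = 2.0, b = 4.5, n = 2
h = (b - a)/n = 1.250000

Simpson's rule: (h/3)[f(x₀) + 4f(x₁) + 2f(x₂) + ... + f(xₙ)]

x_0 = 2.0000, f(x_0) = 8.000000, coefficient = 1
x_1 = 3.2500, f(x_1) = 34.328125, coefficient = 4
x_2 = 4.5000, f(x_2) = 91.125000, coefficient = 1

I ≈ (1.250000/3) × 236.437500 = 98.515625
Exact value: 98.515625
Error: 0.000000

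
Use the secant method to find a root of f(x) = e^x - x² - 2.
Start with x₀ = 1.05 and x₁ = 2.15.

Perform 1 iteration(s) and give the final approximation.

f(x) = e^x - x² - 2
x₀ = 1.05, x₁ = 2.15

Secant formula: x_{n+1} = x_n - f(x_n)(x_n - x_{n-1})/(f(x_n) - f(x_{n-1}))

Iteration 1:
  f(1.050000) = -0.244849
  f(2.150000) = 1.962358
  x_2 = 2.150000 - 1.962358×(2.150000 - 1.050000)/(1.962358 - (-0.244849))
       = 1.172025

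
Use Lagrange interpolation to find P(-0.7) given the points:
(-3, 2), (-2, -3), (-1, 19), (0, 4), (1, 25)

Lagrange interpolation formula:
P(x) = Σ yᵢ × Lᵢ(x)
where Lᵢ(x) = Π_{j≠i} (x - xⱼ)/(xᵢ - xⱼ)

L_0(-0.7) = (-0.7 - (-2))/(-3 - (-2)) × (-0.7 - (-1))/(-3 - (-1)) × (-0.7 - 0)/(-3 - 0) × (-0.7 - 1)/(-3 - 1) = 0.019338
L_1(-0.7) = (-0.7 - (-3))/(-2 - (-3)) × (-0.7 - (-1))/(-2 - (-1)) × (-0.7 - 0)/(-2 - 0) × (-0.7 - 1)/(-2 - 1) = -0.136850
L_2(-0.7) = (-0.7 - (-3))/(-1 - (-3)) × (-0.7 - (-2))/(-1 - (-2)) × (-0.7 - 0)/(-1 - 0) × (-0.7 - 1)/(-1 - 1) = 0.889525
L_3(-0.7) = (-0.7 - (-3))/(0 - (-3)) × (-0.7 - (-2))/(0 - (-2)) × (-0.7 - (-1))/(0 - (-1)) × (-0.7 - 1)/(0 - 1) = 0.254150
L_4(-0.7) = (-0.7 - (-3))/(1 - (-3)) × (-0.7 - (-2))/(1 - (-2)) × (-0.7 - (-1))/(1 - (-1)) × (-0.7 - 0)/(1 - 0) = -0.026163

P(-0.7) = 2×L_0(-0.7) + (-3)×L_1(-0.7) + 19×L_2(-0.7) + 4×L_3(-0.7) + 25×L_4(-0.7)
P(-0.7) = 17.712737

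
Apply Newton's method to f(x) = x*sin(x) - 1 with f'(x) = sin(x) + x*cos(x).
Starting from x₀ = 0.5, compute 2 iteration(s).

f(x) = x*sin(x) - 1
f'(x) = sin(x) + x*cos(x)
x₀ = 0.5

Newton-Raphson formula: x_{n+1} = x_n - f(x_n)/f'(x_n)

Iteration 1:
  f(0.500000) = -0.760287
  f'(0.500000) = 0.918217
  x_1 = 0.500000 - (-0.760287)/0.918217 = 1.328004
Iteration 2:
  f(1.328004) = 0.289054
  f'(1.328004) = 1.289941
  x_2 = 1.328004 - 0.289054/1.289941 = 1.103921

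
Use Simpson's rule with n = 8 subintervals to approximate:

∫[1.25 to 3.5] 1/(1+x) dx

f(x) = 1/(1+x)
a = 1.25, b = 3.5, n = 8
h = (b - a)/n = 0.281250

Simpson's rule: (h/3)[f(x₀) + 4f(x₁) + 2f(x₂) + ... + f(xₙ)]

x_0 = 1.2500, f(x_0) = 0.444444, coefficient = 1
x_1 = 1.5312, f(x_1) = 0.395062, coefficient = 4
x_2 = 1.8125, f(x_2) = 0.355556, coefficient = 2
x_3 = 2.0938, f(x_3) = 0.323232, coefficient = 4
x_4 = 2.3750, f(x_4) = 0.296296, coefficient = 2
x_5 = 2.6562, f(x_5) = 0.273504, coefficient = 4
x_6 = 2.9375, f(x_6) = 0.253968, coefficient = 2
x_7 = 3.2188, f(x_7) = 0.237037, coefficient = 4
x_8 = 3.5000, f(x_8) = 0.222222, coefficient = 1

I ≈ (0.281250/3) × 7.393648 = 0.693155
Exact value: 0.693147
Error: 0.000007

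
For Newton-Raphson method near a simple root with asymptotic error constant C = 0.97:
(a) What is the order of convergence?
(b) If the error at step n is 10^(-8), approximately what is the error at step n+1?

(a) Newton-Raphson has quadratic (order 2) convergence near simple roots.
    This means |e_{n+1}| ≈ C|e_n|².

(b) With |e_n| = 10^(-8) and C = 0.97:
    |e_{n+1}| ≈ 0.97 × (10^(-8))² = 0.97 × 10^(-16)

(a) 2 (quadratic); (b) |e_{n+1}| ≈ 9.700e-17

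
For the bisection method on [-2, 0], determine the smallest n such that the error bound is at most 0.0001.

We need (b-a)/2^n ≤ 0.0001
(0 - (-2))/2^n ≤ 0.0001
2/2^n ≤ 0.0001
2^n ≥ 20000
n ≥ log₂(20000) = 14.29
n ≥ 15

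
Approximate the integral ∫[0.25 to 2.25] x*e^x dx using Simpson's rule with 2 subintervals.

f(x) = x*e^x
a = 0.25, b = 2.25, n = 2
h = (b - a)/n = 1.000000

Simpson's rule: (h/3)[f(x₀) + 4f(x₁) + 2f(x₂) + ... + f(xₙ)]

x_0 = 0.2500, f(x_0) = 0.321006, coefficient = 1
x_1 = 1.2500, f(x_1) = 4.362929, coefficient = 4
x_2 = 2.2500, f(x_2) = 21.347406, coefficient = 1

I ≈ (1.000000/3) × 39.120127 = 13.040042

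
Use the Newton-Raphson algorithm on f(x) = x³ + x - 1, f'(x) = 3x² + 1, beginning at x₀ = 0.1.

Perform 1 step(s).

f(x) = x³ + x - 1
f'(x) = 3x² + 1
x₀ = 0.1

Newton-Raphson formula: x_{n+1} = x_n - f(x_n)/f'(x_n)

Iteration 1:
  f(0.100000) = -0.899000
  f'(0.100000) = 1.030000
  x_1 = 0.100000 - (-0.899000)/1.030000 = 0.972816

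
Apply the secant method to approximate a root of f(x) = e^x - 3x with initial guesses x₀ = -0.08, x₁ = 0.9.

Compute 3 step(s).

f(x) = e^x - 3x
x₀ = -0.08, x₁ = 0.9

Secant formula: x_{n+1} = x_n - f(x_n)(x_n - x_{n-1})/(f(x_n) - f(x_{n-1}))

Iteration 1:
  f(-0.080000) = 1.163116
  f(0.900000) = -0.240397
  x_2 = 0.900000 - (-0.240397)×(0.900000 - (-0.080000))/(-0.240397 - 1.163116)
       = 0.732143
Iteration 2:
  f(0.900000) = -0.240397
  f(0.732143) = -0.116897
  x_3 = 0.732143 - (-0.116897)×(0.732143 - 0.900000)/(-0.116897 - (-0.240397))
       = 0.573261
Iteration 3:
  f(0.732143) = -0.116897
  f(0.573261) = 0.054260
  x_4 = 0.573261 - 0.054260×(0.573261 - 0.732143)/(0.054260 - (-0.116897))
       = 0.623630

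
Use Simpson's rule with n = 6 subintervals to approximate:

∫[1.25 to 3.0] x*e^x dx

f(x) = x*e^x
a = 1.25, b = 3.0, n = 6
h = (b - a)/n = 0.291667

Simpson's rule: (h/3)[f(x₀) + 4f(x₁) + 2f(x₂) + ... + f(xₙ)]

x_0 = 1.2500, f(x_0) = 4.362929, coefficient = 1
x_1 = 1.5417, f(x_1) = 7.203239, coefficient = 4
x_2 = 1.8333, f(x_2) = 11.466952, coefficient = 2
x_3 = 2.1250, f(x_3) = 17.792407, coefficient = 4
x_4 = 2.4167, f(x_4) = 27.087053, coefficient = 2
x_5 = 2.7083, f(x_5) = 40.636504, coefficient = 4
x_6 = 3.0000, f(x_6) = 60.256611, coefficient = 1

I ≈ (0.291667/3) × 404.256147 = 39.302681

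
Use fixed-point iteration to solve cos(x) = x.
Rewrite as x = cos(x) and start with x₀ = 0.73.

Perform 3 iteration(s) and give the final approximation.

Equation: cos(x) = x
Fixed-point form: x = cos(x)
x₀ = 0.73

x_1 = g(0.730000) = 0.745174
x_2 = g(0.745174) = 0.734970
x_3 = g(0.734970) = 0.741851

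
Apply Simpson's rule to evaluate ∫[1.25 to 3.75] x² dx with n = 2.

f(x) = x²
a = 1.25, b = 3.75, n = 2
h = (b - a)/n = 1.250000

Simpson's rule: (h/3)[f(x₀) + 4f(x₁) + 2f(x₂) + ... + f(xₙ)]

x_0 = 1.2500, f(x_0) = 1.562500, coefficient = 1
x_1 = 2.5000, f(x_1) = 6.250000, coefficient = 4
x_2 = 3.7500, f(x_2) = 14.062500, coefficient = 1

I ≈ (1.250000/3) × 40.625000 = 16.927083
Exact value: 16.927083
Error: 0.000000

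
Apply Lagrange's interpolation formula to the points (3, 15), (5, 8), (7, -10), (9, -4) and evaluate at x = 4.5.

Lagrange interpolation formula:
P(x) = Σ yᵢ × Lᵢ(x)
where Lᵢ(x) = Π_{j≠i} (x - xⱼ)/(xᵢ - xⱼ)

L_0(4.5) = (4.5 - 5)/(3 - 5) × (4.5 - 7)/(3 - 7) × (4.5 - 9)/(3 - 9) = 0.117188
L_1(4.5) = (4.5 - 3)/(5 - 3) × (4.5 - 7)/(5 - 7) × (4.5 - 9)/(5 - 9) = 1.054688
L_2(4.5) = (4.5 - 3)/(7 - 3) × (4.5 - 5)/(7 - 5) × (4.5 - 9)/(7 - 9) = -0.210938
L_3(4.5) = (4.5 - 3)/(9 - 3) × (4.5 - 5)/(9 - 5) × (4.5 - 7)/(9 - 7) = 0.039062

P(4.5) = 15×L_0(4.5) + 8×L_1(4.5) + (-10)×L_2(4.5) + (-4)×L_3(4.5)
P(4.5) = 12.148438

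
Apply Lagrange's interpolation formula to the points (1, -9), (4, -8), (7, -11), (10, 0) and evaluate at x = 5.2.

Lagrange interpolation formula:
P(x) = Σ yᵢ × Lᵢ(x)
where Lᵢ(x) = Π_{j≠i} (x - xⱼ)/(xᵢ - xⱼ)

L_0(5.2) = (5.2 - 4)/(1 - 4) × (5.2 - 7)/(1 - 7) × (5.2 - 10)/(1 - 10) = -0.064000
L_1(5.2) = (5.2 - 1)/(4 - 1) × (5.2 - 7)/(4 - 7) × (5.2 - 10)/(4 - 10) = 0.672000
L_2(5.2) = (5.2 - 1)/(7 - 1) × (5.2 - 4)/(7 - 4) × (5.2 - 10)/(7 - 10) = 0.448000
L_3(5.2) = (5.2 - 1)/(10 - 1) × (5.2 - 4)/(10 - 4) × (5.2 - 7)/(10 - 7) = -0.056000

P(5.2) = (-9)×L_0(5.2) + (-8)×L_1(5.2) + (-11)×L_2(5.2) + 0×L_3(5.2)
P(5.2) = -9.728000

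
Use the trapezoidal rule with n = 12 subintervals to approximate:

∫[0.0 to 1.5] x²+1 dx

f(x) = x²+1
a = 0.0, b = 1.5, n = 12
h = (b - a)/n = 0.125000

Trapezoidal rule: (h/2)[f(x₀) + 2f(x₁) + 2f(x₂) + ... + f(xₙ)]

x_0 = 0.0000, f(x_0) = 1.000000, coefficient = 1
x_1 = 0.1250, f(x_1) = 1.015625, coefficient = 2
x_2 = 0.2500, f(x_2) = 1.062500, coefficient = 2
x_3 = 0.3750, f(x_3) = 1.140625, coefficient = 2
x_4 = 0.5000, f(x_4) = 1.250000, coefficient = 2
x_5 = 0.6250, f(x_5) = 1.390625, coefficient = 2
x_6 = 0.7500, f(x_6) = 1.562500, coefficient = 2
x_7 = 0.8750, f(x_7) = 1.765625, coefficient = 2
x_8 = 1.0000, f(x_8) = 2.000000, coefficient = 2
x_9 = 1.1250, f(x_9) = 2.265625, coefficient = 2
x_10 = 1.2500, f(x_10) = 2.562500, coefficient = 2
x_11 = 1.3750, f(x_11) = 2.890625, coefficient = 2
x_12 = 1.5000, f(x_12) = 3.250000, coefficient = 1

I ≈ (0.125000/2) × 42.062500 = 2.628906
Exact value: 2.625000
Error: 0.003906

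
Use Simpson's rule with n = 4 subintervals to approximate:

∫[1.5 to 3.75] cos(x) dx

f(x) = cos(x)
a = 1.5, b = 3.75, n = 4
h = (b - a)/n = 0.562500

Simpson's rule: (h/3)[f(x₀) + 4f(x₁) + 2f(x₂) + ... + f(xₙ)]

x_0 = 1.5000, f(x_0) = 0.070737, coefficient = 1
x_1 = 2.0625, f(x_1) = -0.472128, coefficient = 4
x_2 = 2.6250, f(x_2) = -0.869507, coefficient = 2
x_3 = 3.1875, f(x_3) = -0.998946, coefficient = 4
x_4 = 3.7500, f(x_4) = -0.820559, coefficient = 1

I ≈ (0.562500/3) × -8.373136 = -1.569963
Exact value: -1.569056
Error: 0.000907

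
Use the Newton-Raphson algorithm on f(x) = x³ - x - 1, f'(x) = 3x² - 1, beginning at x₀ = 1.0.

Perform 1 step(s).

f(x) = x³ - x - 1
f'(x) = 3x² - 1
x₀ = 1.0

Newton-Raphson formula: x_{n+1} = x_n - f(x_n)/f'(x_n)

Iteration 1:
  f(1.000000) = -1.000000
  f'(1.000000) = 2.000000
  x_1 = 1.000000 - (-1.000000)/2.000000 = 1.500000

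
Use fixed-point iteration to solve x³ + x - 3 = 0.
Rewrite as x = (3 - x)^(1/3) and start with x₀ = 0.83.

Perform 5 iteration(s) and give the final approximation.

Equation: x³ + x - 3 = 0
Fixed-point form: x = (3 - x)^(1/3)
x₀ = 0.83

x_1 = g(0.830000) = 1.294653
x_2 = g(1.294653) = 1.194733
x_3 = g(1.194733) = 1.217626
x_4 = g(1.217626) = 1.212457
x_5 = g(1.212457) = 1.213628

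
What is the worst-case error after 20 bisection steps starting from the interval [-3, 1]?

Bisection error bound: |error| ≤ (b-a)/2^n
|error| ≤ (1 - (-3))/2^20 = 4/2^20
|error| ≤ 0.0000038147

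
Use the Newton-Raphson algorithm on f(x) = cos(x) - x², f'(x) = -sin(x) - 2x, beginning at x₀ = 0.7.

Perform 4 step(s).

f(x) = cos(x) - x²
f'(x) = -sin(x) - 2x
x₀ = 0.7

Newton-Raphson formula: x_{n+1} = x_n - f(x_n)/f'(x_n)

Iteration 1:
  f(0.700000) = 0.274842
  f'(0.700000) = -2.044218
  x_1 = 0.700000 - 0.274842/(-2.044218) = 0.834449
Iteration 2:
  f(0.834449) = -0.024718
  f'(0.834449) = -2.409823
  x_2 = 0.834449 - (-0.024718)/(-2.409823) = 0.824191
Iteration 3:
  f(0.824191) = -0.000141
  f'(0.824191) = -2.382382
  x_3 = 0.824191 - (-0.000141)/(-2.382382) = 0.824132
Iteration 4:
  f(0.824132) = 0.000000
  f'(0.824132) = -2.382223
  x_4 = 0.824132 - 0.000000/(-2.382223) = 0.824132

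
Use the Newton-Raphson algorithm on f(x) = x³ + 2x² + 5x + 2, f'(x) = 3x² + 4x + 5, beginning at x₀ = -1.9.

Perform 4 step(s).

f(x) = x³ + 2x² + 5x + 2
f'(x) = 3x² + 4x + 5
x₀ = -1.9

Newton-Raphson formula: x_{n+1} = x_n - f(x_n)/f'(x_n)

Iteration 1:
  f(-1.900000) = -7.139000
  f'(-1.900000) = 8.230000
  x_1 = -1.900000 - (-7.139000)/8.230000 = -1.032564
Iteration 2:
  f(-1.032564) = -2.131350
  f'(-1.032564) = 4.068309
  x_2 = -1.032564 - (-2.131350)/4.068309 = -0.508673
Iteration 3:
  f(-0.508673) = -0.157486
  f'(-0.508673) = 3.741553
  x_3 = -0.508673 - (-0.157486)/3.741553 = -0.466582
Iteration 4:
  f(-0.466582) = 0.000914
  f'(-0.466582) = 3.786769
  x_4 = -0.466582 - 0.000914/3.786769 = -0.466823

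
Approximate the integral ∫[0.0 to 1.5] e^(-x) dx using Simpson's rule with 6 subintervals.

f(x) = e^(-x)
a = 0.0, b = 1.5, n = 6
h = (b - a)/n = 0.250000

Simpson's rule: (h/3)[f(x₀) + 4f(x₁) + 2f(x₂) + ... + f(xₙ)]

x_0 = 0.0000, f(x_0) = 1.000000, coefficient = 1
x_1 = 0.2500, f(x_1) = 0.778801, coefficient = 4
x_2 = 0.5000, f(x_2) = 0.606531, coefficient = 2
x_3 = 0.7500, f(x_3) = 0.472367, coefficient = 4
x_4 = 1.0000, f(x_4) = 0.367879, coefficient = 2
x_5 = 1.2500, f(x_5) = 0.286505, coefficient = 4
x_6 = 1.5000, f(x_6) = 0.223130, coefficient = 1

I ≈ (0.250000/3) × 9.322639 = 0.776887
Exact value: 0.776870
Error: 0.000017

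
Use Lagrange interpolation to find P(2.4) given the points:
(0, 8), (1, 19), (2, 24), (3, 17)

Lagrange interpolation formula:
P(x) = Σ yᵢ × Lᵢ(x)
where Lᵢ(x) = Π_{j≠i} (x - xⱼ)/(xᵢ - xⱼ)

L_0(2.4) = (2.4 - 1)/(0 - 1) × (2.4 - 2)/(0 - 2) × (2.4 - 3)/(0 - 3) = 0.056000
L_1(2.4) = (2.4 - 0)/(1 - 0) × (2.4 - 2)/(1 - 2) × (2.4 - 3)/(1 - 3) = -0.288000
L_2(2.4) = (2.4 - 0)/(2 - 0) × (2.4 - 1)/(2 - 1) × (2.4 - 3)/(2 - 3) = 1.008000
L_3(2.4) = (2.4 - 0)/(3 - 0) × (2.4 - 1)/(3 - 1) × (2.4 - 2)/(3 - 2) = 0.224000

P(2.4) = 8×L_0(2.4) + 19×L_1(2.4) + 24×L_2(2.4) + 17×L_3(2.4)
P(2.4) = 22.976000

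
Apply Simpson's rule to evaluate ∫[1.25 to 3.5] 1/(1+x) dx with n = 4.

f(x) = 1/(1+x)
a = 1.25, b = 3.5, n = 4
h = (b - a)/n = 0.562500

Simpson's rule: (h/3)[f(x₀) + 4f(x₁) + 2f(x₂) + ... + f(xₙ)]

x_0 = 1.2500, f(x_0) = 0.444444, coefficient = 1
x_1 = 1.8125, f(x_1) = 0.355556, coefficient = 4
x_2 = 2.3750, f(x_2) = 0.296296, coefficient = 2
x_3 = 2.9375, f(x_3) = 0.253968, coefficient = 4
x_4 = 3.5000, f(x_4) = 0.222222, coefficient = 1

I ≈ (0.562500/3) × 3.697354 = 0.693254
Exact value: 0.693147
Error: 0.000107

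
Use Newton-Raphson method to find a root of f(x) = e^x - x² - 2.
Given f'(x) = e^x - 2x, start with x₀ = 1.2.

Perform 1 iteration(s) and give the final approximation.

f(x) = e^x - x² - 2
f'(x) = e^x - 2x
x₀ = 1.2

Newton-Raphson formula: x_{n+1} = x_n - f(x_n)/f'(x_n)

Iteration 1:
  f(1.200000) = -0.119883
  f'(1.200000) = 0.920117
  x_1 = 1.200000 - (-0.119883)/0.920117 = 1.330291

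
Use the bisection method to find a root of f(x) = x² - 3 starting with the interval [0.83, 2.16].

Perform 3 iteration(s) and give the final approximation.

f(x) = x² - 3
Initial interval: [0.83, 2.16]

Iteration 1:
  c_1 = (0.830000 + 2.160000)/2 = 1.495000
  f(c_1) = f(1.495000) = -0.764975
  f(a) × f(c) ≥ 0, new interval: [1.495000, 2.160000]
Iteration 2:
  c_2 = (1.495000 + 2.160000)/2 = 1.827500
  f(c_2) = f(1.827500) = 0.339756
  f(a) × f(c) < 0, new interval: [1.495000, 1.827500]
Iteration 3:
  c_3 = (1.495000 + 1.827500)/2 = 1.661250
  f(c_3) = f(1.661250) = -0.240248
  f(a) × f(c) ≥ 0, new interval: [1.661250, 1.827500]

After 3 iteration(s), the approximation is c_3 = 1.661250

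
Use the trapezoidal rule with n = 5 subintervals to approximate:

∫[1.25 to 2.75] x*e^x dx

f(x) = x*e^x
a = 1.25, b = 2.75, n = 5
h = (b - a)/n = 0.300000

Trapezoidal rule: (h/2)[f(x₀) + 2f(x₁) + 2f(x₂) + ... + f(xₙ)]

x_0 = 1.2500, f(x_0) = 4.362929, coefficient = 1
x_1 = 1.5500, f(x_1) = 7.302779, coefficient = 2
x_2 = 1.8500, f(x_2) = 11.765666, coefficient = 2
x_3 = 2.1500, f(x_3) = 18.457446, coefficient = 2
x_4 = 2.4500, f(x_4) = 28.391449, coefficient = 2
x_5 = 2.7500, f(x_5) = 43.017238, coefficient = 1

I ≈ (0.300000/2) × 179.214846 = 26.882227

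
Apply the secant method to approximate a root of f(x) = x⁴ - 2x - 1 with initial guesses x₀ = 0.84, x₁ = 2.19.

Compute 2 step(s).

f(x) = x⁴ - 2x - 1
x₀ = 0.84, x₁ = 2.19

Secant formula: x_{n+1} = x_n - f(x_n)(x_n - x_{n-1})/(f(x_n) - f(x_{n-1}))

Iteration 1:
  f(0.840000) = -2.182129
  f(2.190000) = 17.622575
  x_2 = 2.190000 - 17.622575×(2.190000 - 0.840000)/(17.622575 - (-2.182129))
       = 0.988746
Iteration 2:
  f(2.190000) = 17.622575
  f(0.988746) = -2.021753
  x_3 = 0.988746 - (-2.021753)×(0.988746 - 2.190000)/(-2.021753 - 17.622575)
       = 1.112377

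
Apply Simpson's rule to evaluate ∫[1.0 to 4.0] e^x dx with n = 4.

f(x) = e^x
a = 1.0, b = 4.0, n = 4
h = (b - a)/n = 0.750000

Simpson's rule: (h/3)[f(x₀) + 4f(x₁) + 2f(x₂) + ... + f(xₙ)]

x_0 = 1.0000, f(x_0) = 2.718282, coefficient = 1
x_1 = 1.7500, f(x_1) = 5.754603, coefficient = 4
x_2 = 2.5000, f(x_2) = 12.182494, coefficient = 2
x_3 = 3.2500, f(x_3) = 25.790340, coefficient = 4
x_4 = 4.0000, f(x_4) = 54.598150, coefficient = 1

I ≈ (0.750000/3) × 207.861190 = 51.965298
Exact value: 51.879868
Error: 0.085429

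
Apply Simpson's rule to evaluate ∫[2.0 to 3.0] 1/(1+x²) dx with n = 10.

f(x) = 1/(1+x²)
a = 2.0, b = 3.0, n = 10
h = (b - a)/n = 0.100000

Simpson's rule: (h/3)[f(x₀) + 4f(x₁) + 2f(x₂) + ... + f(xₙ)]

x_0 = 2.0000, f(x_0) = 0.200000, coefficient = 1
x_1 = 2.1000, f(x_1) = 0.184843, coefficient = 4
x_2 = 2.2000, f(x_2) = 0.171233, coefficient = 2
x_3 = 2.3000, f(x_3) = 0.158983, coefficient = 4
x_4 = 2.4000, f(x_4) = 0.147929, coefficient = 2
x_5 = 2.5000, f(x_5) = 0.137931, coefficient = 4
x_6 = 2.6000, f(x_6) = 0.128866, coefficient = 2
x_7 = 2.7000, f(x_7) = 0.120627, coefficient = 4
x_8 = 2.8000, f(x_8) = 0.113122, coefficient = 2
x_9 = 2.9000, f(x_9) = 0.106270, coefficient = 4
x_10 = 3.0000, f(x_10) = 0.100000, coefficient = 1

I ≈ (0.100000/3) × 4.256915 = 0.141897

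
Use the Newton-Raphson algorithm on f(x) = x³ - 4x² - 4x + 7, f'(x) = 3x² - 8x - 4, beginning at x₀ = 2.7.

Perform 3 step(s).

f(x) = x³ - 4x² - 4x + 7
f'(x) = 3x² - 8x - 4
x₀ = 2.7

Newton-Raphson formula: x_{n+1} = x_n - f(x_n)/f'(x_n)

Iteration 1:
  f(2.700000) = -13.277000
  f'(2.700000) = -3.730000
  x_1 = 2.700000 - (-13.277000)/(-3.730000) = -0.859517
Iteration 2:
  f(-0.859517) = 6.848003
  f'(-0.859517) = 5.092450
  x_2 = -0.859517 - 6.848003/5.092450 = -2.204254
Iteration 3:
  f(-2.204254) = -14.327810
  f'(-2.204254) = 28.210236
  x_3 = -2.204254 - (-14.327810)/28.210236 = -1.696360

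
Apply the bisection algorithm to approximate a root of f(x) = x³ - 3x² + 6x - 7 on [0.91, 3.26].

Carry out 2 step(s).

f(x) = x³ - 3x² + 6x - 7
Initial interval: [0.91, 3.26]

Iteration 1:
  c_1 = (0.910000 + 3.260000)/2 = 2.085000
  f(c_1) = f(2.085000) = 1.532289
  f(a) × f(c) < 0, new interval: [0.910000, 2.085000]
Iteration 2:
  c_2 = (0.910000 + 2.085000)/2 = 1.497500
  f(c_2) = f(1.497500) = -1.384366
  f(a) × f(c) ≥ 0, new interval: [1.497500, 2.085000]

After 2 iteration(s), the approximation is c_2 = 1.497500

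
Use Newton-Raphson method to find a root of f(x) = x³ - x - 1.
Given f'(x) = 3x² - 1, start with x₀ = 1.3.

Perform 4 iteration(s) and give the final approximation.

f(x) = x³ - x - 1
f'(x) = 3x² - 1
x₀ = 1.3

Newton-Raphson formula: x_{n+1} = x_n - f(x_n)/f'(x_n)

Iteration 1:
  f(1.300000) = -0.103000
  f'(1.300000) = 4.070000
  x_1 = 1.300000 - (-0.103000)/4.070000 = 1.325307
Iteration 2:
  f(1.325307) = 0.002514
  f'(1.325307) = 4.269317
  x_2 = 1.325307 - 0.002514/4.269317 = 1.324718
Iteration 3:
  f(1.324718) = 0.000001
  f'(1.324718) = 4.264636
  x_3 = 1.324718 - 0.000001/4.264636 = 1.324718
Iteration 4:
  f(1.324718) = 0.000000
  f'(1.324718) = 4.264633
  x_4 = 1.324718 - 0.000000/4.264633 = 1.324718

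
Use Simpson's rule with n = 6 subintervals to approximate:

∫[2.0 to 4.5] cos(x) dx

f(x) = cos(x)
a = 2.0, b = 4.5, n = 6
h = (b - a)/n = 0.416667

Simpson's rule: (h/3)[f(x₀) + 4f(x₁) + 2f(x₂) + ... + f(xₙ)]

x_0 = 2.0000, f(x_0) = -0.416147, coefficient = 1
x_1 = 2.4167, f(x_1) = -0.748549, coefficient = 4
x_2 = 2.8333, f(x_2) = -0.952863, coefficient = 2
x_3 = 3.2500, f(x_3) = -0.994130, coefficient = 4
x_4 = 3.6667, f(x_4) = -0.865287, coefficient = 2
x_5 = 4.0833, f(x_5) = -0.588381, coefficient = 4
x_6 = 4.5000, f(x_6) = -0.210796, coefficient = 1

I ≈ (0.416667/3) × -13.587481 = -1.887150
Exact value: -1.886828
Error: 0.000323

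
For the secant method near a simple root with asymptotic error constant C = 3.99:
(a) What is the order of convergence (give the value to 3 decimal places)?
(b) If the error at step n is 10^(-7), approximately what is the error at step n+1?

(a) Secant method has superlinear convergence with order φ = (1+√5)/2 ≈ 1.618.
    This means |e_{n+1}| ≈ C|e_n|^1.618.

(b) With |e_n| = 10^(-7) and C = 3.99:
    |e_{n+1}| ≈ 3.99 × (10^(-7))^1.618 = 3.99 × 10^(-11.33)

(a) ≈ 1.618 (golden ratio); (b) |e_{n+1}| ≈ 1.882e-11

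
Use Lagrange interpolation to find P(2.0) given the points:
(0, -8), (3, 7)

Lagrange interpolation formula:
P(x) = Σ yᵢ × Lᵢ(x)
where Lᵢ(x) = Π_{j≠i} (x - xⱼ)/(xᵢ - xⱼ)

L_0(2.0) = (2.0 - 3)/(0 - 3) = 0.333333
L_1(2.0) = (2.0 - 0)/(3 - 0) = 0.666667

P(2.0) = (-8)×L_0(2.0) + 7×L_1(2.0)
P(2.0) = 2.000000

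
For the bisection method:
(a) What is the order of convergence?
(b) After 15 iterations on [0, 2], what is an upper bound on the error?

(a) Bisection has linear (order 1) convergence; the error is halved each step.

(b) Error bound = (b-a)/2^n = (2 - 0)/2^{15}
    = 2/2^{15}

(a) 1 (linear); (b) error ≤ 6.10e-05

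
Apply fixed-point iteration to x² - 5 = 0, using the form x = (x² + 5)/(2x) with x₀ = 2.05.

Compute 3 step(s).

Equation: x² - 5 = 0
Fixed-point form: x = (x² + 5)/(2x)
x₀ = 2.05

x_1 = g(2.050000) = 2.244512
x_2 = g(2.244512) = 2.236084
x_3 = g(2.236084) = 2.236068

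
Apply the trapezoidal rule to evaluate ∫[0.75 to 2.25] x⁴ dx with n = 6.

f(x) = x⁴
a = 0.75, b = 2.25, n = 6
h = (b - a)/n = 0.250000

Trapezoidal rule: (h/2)[f(x₀) + 2f(x₁) + 2f(x₂) + ... + f(xₙ)]

x_0 = 0.7500, f(x_0) = 0.316406, coefficient = 1
x_1 = 1.0000, f(x_1) = 1.000000, coefficient = 2
x_2 = 1.2500, f(x_2) = 2.441406, coefficient = 2
x_3 = 1.5000, f(x_3) = 5.062500, coefficient = 2
x_4 = 1.7500, f(x_4) = 9.378906, coefficient = 2
x_5 = 2.0000, f(x_5) = 16.000000, coefficient = 2
x_6 = 2.2500, f(x_6) = 25.628906, coefficient = 1

I ≈ (0.250000/2) × 93.710938 = 11.713867
Exact value: 11.485547
Error: 0.228320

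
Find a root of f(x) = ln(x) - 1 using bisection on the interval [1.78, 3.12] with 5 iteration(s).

f(x) = ln(x) - 1
Initial interval: [1.78, 3.12]

Iteration 1:
  c_1 = (1.780000 + 3.120000)/2 = 2.450000
  f(c_1) = f(2.450000) = -0.103912
  f(a) × f(c) ≥ 0, new interval: [2.450000, 3.120000]
Iteration 2:
  c_2 = (2.450000 + 3.120000)/2 = 2.785000
  f(c_2) = f(2.785000) = 0.024248
  f(a) × f(c) < 0, new interval: [2.450000, 2.785000]
Iteration 3:
  c_3 = (2.450000 + 2.785000)/2 = 2.617500
  f(c_3) = f(2.617500) = -0.037780
  f(a) × f(c) ≥ 0, new interval: [2.617500, 2.785000]
Iteration 4:
  c_4 = (2.617500 + 2.785000)/2 = 2.701250
  f(c_4) = f(2.701250) = -0.006285
  f(a) × f(c) ≥ 0, new interval: [2.701250, 2.785000]
Iteration 5:
  c_5 = (2.701250 + 2.785000)/2 = 2.743125
  f(c_5) = f(2.743125) = 0.009098
  f(a) × f(c) < 0, new interval: [2.701250, 2.743125]

After 5 iteration(s), the approximation is c_5 = 2.743125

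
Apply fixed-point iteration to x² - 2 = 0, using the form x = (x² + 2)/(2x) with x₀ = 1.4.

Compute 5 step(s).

Equation: x² - 2 = 0
Fixed-point form: x = (x² + 2)/(2x)
x₀ = 1.4

x_1 = g(1.400000) = 1.414286
x_2 = g(1.414286) = 1.414214
x_3 = g(1.414214) = 1.414214
x_4 = g(1.414214) = 1.414214
x_5 = g(1.414214) = 1.414214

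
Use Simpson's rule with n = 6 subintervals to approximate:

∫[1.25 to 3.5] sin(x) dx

f(x) = sin(x)
a = 1.25, b = 3.5, n = 6
h = (b - a)/n = 0.375000

Simpson's rule: (h/3)[f(x₀) + 4f(x₁) + 2f(x₂) + ... + f(xₙ)]

x_0 = 1.2500, f(x_0) = 0.948985, coefficient = 1
x_1 = 1.6250, f(x_1) = 0.998531, coefficient = 4
x_2 = 2.0000, f(x_2) = 0.909297, coefficient = 2
x_3 = 2.3750, f(x_3) = 0.693685, coefficient = 4
x_4 = 2.7500, f(x_4) = 0.381661, coefficient = 2
x_5 = 3.1250, f(x_5) = 0.016592, coefficient = 4
x_6 = 3.5000, f(x_6) = -0.350783, coefficient = 1

I ≈ (0.375000/3) × 10.015351 = 1.251919
Exact value: 1.251779
Error: 0.000140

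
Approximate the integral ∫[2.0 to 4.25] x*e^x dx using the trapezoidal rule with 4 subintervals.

f(x) = x*e^x
a = 2.0, b = 4.25, n = 4
h = (b - a)/n = 0.562500

Trapezoidal rule: (h/2)[f(x₀) + 2f(x₁) + 2f(x₂) + ... + f(xₙ)]

x_0 = 2.0000, f(x_0) = 14.778112, coefficient = 1
x_1 = 2.5625, f(x_1) = 33.231006, coefficient = 2
x_2 = 3.1250, f(x_2) = 71.124672, coefficient = 2
x_3 = 3.6875, f(x_3) = 147.296671, coefficient = 2
x_4 = 4.2500, f(x_4) = 297.948002, coefficient = 1

I ≈ (0.562500/2) × 816.030812 = 229.508666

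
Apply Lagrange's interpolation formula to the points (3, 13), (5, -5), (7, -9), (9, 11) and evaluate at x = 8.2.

Lagrange interpolation formula:
P(x) = Σ yᵢ × Lᵢ(x)
where Lᵢ(x) = Π_{j≠i} (x - xⱼ)/(xᵢ - xⱼ)

L_0(8.2) = (8.2 - 5)/(3 - 5) × (8.2 - 7)/(3 - 7) × (8.2 - 9)/(3 - 9) = 0.064000
L_1(8.2) = (8.2 - 3)/(5 - 3) × (8.2 - 7)/(5 - 7) × (8.2 - 9)/(5 - 9) = -0.312000
L_2(8.2) = (8.2 - 3)/(7 - 3) × (8.2 - 5)/(7 - 5) × (8.2 - 9)/(7 - 9) = 0.832000
L_3(8.2) = (8.2 - 3)/(9 - 3) × (8.2 - 5)/(9 - 5) × (8.2 - 7)/(9 - 7) = 0.416000

P(8.2) = 13×L_0(8.2) + (-5)×L_1(8.2) + (-9)×L_2(8.2) + 11×L_3(8.2)
P(8.2) = -0.520000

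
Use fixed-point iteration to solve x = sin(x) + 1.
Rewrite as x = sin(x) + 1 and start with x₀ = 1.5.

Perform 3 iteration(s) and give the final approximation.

Equation: x = sin(x) + 1
Fixed-point form: x = sin(x) + 1
x₀ = 1.5

x_1 = g(1.500000) = 1.997495
x_2 = g(1.997495) = 1.910337
x_3 = g(1.910337) = 1.942908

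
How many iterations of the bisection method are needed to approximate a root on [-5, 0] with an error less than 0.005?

We need (b-a)/2^n ≤ 0.005
(0 - (-5))/2^n ≤ 0.005
5/2^n ≤ 0.005
2^n ≥ 1000
n ≥ log₂(1000) = 9.97
n ≥ 10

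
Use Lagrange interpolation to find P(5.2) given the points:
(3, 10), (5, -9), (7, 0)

Lagrange interpolation formula:
P(x) = Σ yᵢ × Lᵢ(x)
where Lᵢ(x) = Π_{j≠i} (x - xⱼ)/(xᵢ - xⱼ)

L_0(5.2) = (5.2 - 5)/(3 - 5) × (5.2 - 7)/(3 - 7) = -0.045000
L_1(5.2) = (5.2 - 3)/(5 - 3) × (5.2 - 7)/(5 - 7) = 0.990000
L_2(5.2) = (5.2 - 3)/(7 - 3) × (5.2 - 5)/(7 - 5) = 0.055000

P(5.2) = 10×L_0(5.2) + (-9)×L_1(5.2) + 0×L_2(5.2)
P(5.2) = -9.360000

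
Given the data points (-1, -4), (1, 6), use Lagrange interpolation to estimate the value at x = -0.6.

Lagrange interpolation formula:
P(x) = Σ yᵢ × Lᵢ(x)
where Lᵢ(x) = Π_{j≠i} (x - xⱼ)/(xᵢ - xⱼ)

L_0(-0.6) = (-0.6 - 1)/(-1 - 1) = 0.800000
L_1(-0.6) = (-0.6 - (-1))/(1 - (-1)) = 0.200000

P(-0.6) = (-4)×L_0(-0.6) + 6×L_1(-0.6)
P(-0.6) = -2.000000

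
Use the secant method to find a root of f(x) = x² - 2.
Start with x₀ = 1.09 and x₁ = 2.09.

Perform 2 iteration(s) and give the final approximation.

f(x) = x² - 2
x₀ = 1.09, x₁ = 2.09

Secant formula: x_{n+1} = x_n - f(x_n)(x_n - x_{n-1})/(f(x_n) - f(x_{n-1}))

Iteration 1:
  f(1.090000) = -0.811900
  f(2.090000) = 2.368100
  x_2 = 2.090000 - 2.368100×(2.090000 - 1.090000)/(2.368100 - (-0.811900))
       = 1.345314
Iteration 2:
  f(2.090000) = 2.368100
  f(1.345314) = -0.190129
  x_3 = 1.345314 - (-0.190129)×(1.345314 - 2.090000)/(-0.190129 - 2.368100)
       = 1.400660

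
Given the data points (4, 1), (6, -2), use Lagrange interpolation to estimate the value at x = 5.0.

Lagrange interpolation formula:
P(x) = Σ yᵢ × Lᵢ(x)
where Lᵢ(x) = Π_{j≠i} (x - xⱼ)/(xᵢ - xⱼ)

L_0(5.0) = (5.0 - 6)/(4 - 6) = 0.500000
L_1(5.0) = (5.0 - 4)/(6 - 4) = 0.500000

P(5.0) = 1×L_0(5.0) + (-2)×L_1(5.0)
P(5.0) = -0.500000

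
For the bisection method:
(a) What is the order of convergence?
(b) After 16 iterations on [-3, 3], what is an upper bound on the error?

(a) Bisection has linear (order 1) convergence; the error is halved each step.

(b) Error bound = (b-a)/2^n = (3 - (-3))/2^{16}
    = 6/2^{16}

(a) 1 (linear); (b) error ≤ 9.16e-05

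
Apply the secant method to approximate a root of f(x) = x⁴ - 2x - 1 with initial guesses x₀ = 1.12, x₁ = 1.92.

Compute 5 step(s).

f(x) = x⁴ - 2x - 1
x₀ = 1.12, x₁ = 1.92

Secant formula: x_{n+1} = x_n - f(x_n)(x_n - x_{n-1})/(f(x_n) - f(x_{n-1}))

Iteration 1:
  f(1.120000) = -1.666481
  f(1.920000) = 8.749545
  x_2 = 1.920000 - 8.749545×(1.920000 - 1.120000)/(8.749545 - (-1.666481))
       = 1.247994
Iteration 2:
  f(1.920000) = 8.749545
  f(1.247994) = -1.070218
  x_3 = 1.247994 - (-1.070218)×(1.247994 - 1.920000)/(-1.070218 - 8.749545)
       = 1.321233
Iteration 3:
  f(1.247994) = -1.070218
  f(1.321233) = -0.595149
  x_4 = 1.321233 - (-0.595149)×(1.321233 - 1.247994)/(-0.595149 - (-1.070218))
       = 1.412985
Iteration 4:
  f(1.321233) = -0.595149
  f(1.412985) = 0.160144
  x_5 = 1.412985 - 0.160144×(1.412985 - 1.321233)/(0.160144 - (-0.595149))
       = 1.393531
Iteration 5:
  f(1.412985) = 0.160144
  f(1.393531) = -0.015979
  x_6 = 1.393531 - (-0.015979)×(1.393531 - 1.412985)/(-0.015979 - 0.160144)
       = 1.395296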